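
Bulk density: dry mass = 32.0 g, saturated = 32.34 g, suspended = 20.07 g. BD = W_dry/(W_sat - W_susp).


BD = 32.0 / (32.34 - 20.07) = 32.0 / 12.27 = 2.608 g/cm^3

2.608


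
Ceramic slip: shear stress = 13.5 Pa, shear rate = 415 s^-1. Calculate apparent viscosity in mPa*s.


eta = tau/gamma * 1000 = 13.5/415 * 1000 = 32.5 mPa*s

32.5


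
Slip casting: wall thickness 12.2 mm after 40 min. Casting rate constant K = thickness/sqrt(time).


K = 12.2 / sqrt(40) = 12.2 / 6.3246 = 1.929 mm/min^0.5

1.929


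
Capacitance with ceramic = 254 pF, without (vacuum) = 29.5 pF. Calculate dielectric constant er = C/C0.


er = 254 / 29.5 = 8.61

8.61


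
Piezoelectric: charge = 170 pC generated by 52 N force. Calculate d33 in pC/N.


d33 = 170 / 52 = 3.3 pC/N

3.3


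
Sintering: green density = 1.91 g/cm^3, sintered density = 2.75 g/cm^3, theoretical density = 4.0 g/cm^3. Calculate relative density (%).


Relative = 2.75 / 4.0 * 100 = 68.8%

68.8


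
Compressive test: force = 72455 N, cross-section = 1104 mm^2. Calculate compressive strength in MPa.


CS = 72455 / 1104 = 65.6 MPa

65.6


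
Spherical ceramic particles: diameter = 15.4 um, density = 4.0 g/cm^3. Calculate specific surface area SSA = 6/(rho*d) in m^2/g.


SSA = 6 / (4.0 * 15.4) = 0.097 m^2/g

0.097


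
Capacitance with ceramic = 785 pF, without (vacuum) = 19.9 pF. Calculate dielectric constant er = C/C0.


er = 785 / 19.9 = 39.45

39.45


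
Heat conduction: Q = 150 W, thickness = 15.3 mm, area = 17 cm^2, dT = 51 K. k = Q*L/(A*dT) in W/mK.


k = 150*15.3/1000/(17/10000*51) = 26.47 W/mK

26.47


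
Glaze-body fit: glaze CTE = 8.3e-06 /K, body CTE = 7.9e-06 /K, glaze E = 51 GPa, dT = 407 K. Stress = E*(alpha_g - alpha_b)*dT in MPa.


Stress = 51*1000*(8.3e-06 - 7.9e-06)*407 = 8.3 MPa

8.3


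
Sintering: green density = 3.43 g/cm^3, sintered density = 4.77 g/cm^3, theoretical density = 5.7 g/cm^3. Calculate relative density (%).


Relative = 4.77 / 5.7 * 100 = 83.7%

83.7


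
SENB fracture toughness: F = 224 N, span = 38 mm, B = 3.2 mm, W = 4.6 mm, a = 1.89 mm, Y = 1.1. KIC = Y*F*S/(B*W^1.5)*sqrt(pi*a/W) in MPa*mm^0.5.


KIC = 1.1*224*38/(3.2*4.6^1.5)*sqrt(pi*1.89/4.6) = 336.95

336.95


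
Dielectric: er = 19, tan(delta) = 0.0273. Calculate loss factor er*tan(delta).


Loss = 19 * 0.0273 = 0.519

0.519


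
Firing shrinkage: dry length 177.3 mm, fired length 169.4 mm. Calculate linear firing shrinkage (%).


FS = (177.3 - 169.4) / 177.3 * 100 = 4.46%

4.46


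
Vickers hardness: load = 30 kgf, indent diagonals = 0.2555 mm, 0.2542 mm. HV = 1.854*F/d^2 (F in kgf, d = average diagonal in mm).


d_avg = (0.2555+0.2542)/2 = 0.25485 mm
HV = 1.854*30/0.25485^2 = 856

856


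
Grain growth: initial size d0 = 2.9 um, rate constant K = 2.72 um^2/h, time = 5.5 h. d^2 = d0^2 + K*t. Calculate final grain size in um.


d^2 = 2.9^2 + 2.72*5.5 = 23.37
d = sqrt(23.37) = 4.83 um

4.83


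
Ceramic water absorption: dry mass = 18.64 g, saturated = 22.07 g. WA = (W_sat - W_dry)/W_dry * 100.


WA = (22.07 - 18.64) / 18.64 * 100 = 18.4%

18.4


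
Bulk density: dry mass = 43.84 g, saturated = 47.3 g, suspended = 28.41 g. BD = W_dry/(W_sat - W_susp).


BD = 43.84 / (47.3 - 28.41) = 43.84 / 18.89 = 2.321 g/cm^3

2.321


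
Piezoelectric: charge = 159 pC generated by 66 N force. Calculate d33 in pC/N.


d33 = 159 / 66 = 2.4 pC/N

2.4


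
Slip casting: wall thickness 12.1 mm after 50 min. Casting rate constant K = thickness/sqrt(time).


K = 12.1 / sqrt(50) = 12.1 / 7.0711 = 1.711 mm/min^0.5

1.711


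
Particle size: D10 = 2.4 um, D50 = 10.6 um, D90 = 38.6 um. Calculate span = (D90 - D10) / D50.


Span = (38.6 - 2.4) / 10.6 = 36.2 / 10.6 = 3.415

3.415


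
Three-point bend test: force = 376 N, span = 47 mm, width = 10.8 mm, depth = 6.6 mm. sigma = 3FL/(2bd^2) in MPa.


sigma = 3*376*47/(2*10.8*6.6^2) = 56.3 MPa

56.3


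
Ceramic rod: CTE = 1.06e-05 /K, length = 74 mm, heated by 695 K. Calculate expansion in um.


dL = 1.06e-05 * 74 * 695 * 1000 = 545.158 um

545.158


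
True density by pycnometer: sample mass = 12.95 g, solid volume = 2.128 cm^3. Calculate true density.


TD = 12.95 / 2.128 = 6.086 g/cm^3

6.086


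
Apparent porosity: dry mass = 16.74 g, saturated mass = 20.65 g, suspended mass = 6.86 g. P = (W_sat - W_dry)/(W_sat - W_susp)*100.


P = (20.65 - 16.74) / (20.65 - 6.86) * 100 = 3.91 / 13.79 * 100 = 28.4%

28.4


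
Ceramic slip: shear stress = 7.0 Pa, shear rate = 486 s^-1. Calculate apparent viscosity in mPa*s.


eta = tau/gamma * 1000 = 7.0/486 * 1000 = 14.4 mPa*s

14.4


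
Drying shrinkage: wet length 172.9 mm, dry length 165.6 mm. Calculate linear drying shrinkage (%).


DS = (172.9 - 165.6) / 172.9 * 100 = 4.22%

4.22


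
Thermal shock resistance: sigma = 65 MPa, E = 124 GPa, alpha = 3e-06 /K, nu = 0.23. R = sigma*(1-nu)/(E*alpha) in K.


R = 65*(1-0.23)/(124*1000*3e-06) = 135 K

135


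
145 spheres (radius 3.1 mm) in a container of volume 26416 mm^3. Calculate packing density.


V_sphere = 4/3*pi*3.1^3 = 124.7882 mm^3
Total V = 145*124.7882 = 18094.289 mm^3
PD = 18094.289 / 26416 = 0.685

0.685


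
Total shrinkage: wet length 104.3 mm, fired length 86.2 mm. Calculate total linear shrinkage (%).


TS = (104.3 - 86.2) / 104.3 * 100 = 17.35%

17.35


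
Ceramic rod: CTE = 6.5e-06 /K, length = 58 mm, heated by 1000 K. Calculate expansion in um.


dL = 6.5e-06 * 58 * 1000 * 1000 = 377.0 um

377.0


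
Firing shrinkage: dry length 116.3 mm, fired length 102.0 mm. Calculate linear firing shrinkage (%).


FS = (116.3 - 102.0) / 116.3 * 100 = 12.3%

12.3


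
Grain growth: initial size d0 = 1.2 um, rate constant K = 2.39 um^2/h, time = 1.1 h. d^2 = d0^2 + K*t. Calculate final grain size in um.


d^2 = 1.2^2 + 2.39*1.1 = 4.069
d = sqrt(4.069) = 2.02 um

2.02


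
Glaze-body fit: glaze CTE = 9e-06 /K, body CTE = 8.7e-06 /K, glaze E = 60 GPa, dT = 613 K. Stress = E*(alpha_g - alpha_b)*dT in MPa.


Stress = 60*1000*(9e-06 - 8.7e-06)*613 = 11.0 MPa

11.0


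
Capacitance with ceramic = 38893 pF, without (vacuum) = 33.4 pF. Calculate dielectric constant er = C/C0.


er = 38893 / 33.4 = 1164.46

1164.46


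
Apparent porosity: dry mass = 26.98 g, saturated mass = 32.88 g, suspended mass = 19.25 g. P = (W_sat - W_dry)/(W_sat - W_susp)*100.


P = (32.88 - 26.98) / (32.88 - 19.25) * 100 = 5.9 / 13.63 * 100 = 43.3%

43.3


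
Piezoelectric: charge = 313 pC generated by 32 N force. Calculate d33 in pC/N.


d33 = 313 / 32 = 9.8 pC/N

9.8


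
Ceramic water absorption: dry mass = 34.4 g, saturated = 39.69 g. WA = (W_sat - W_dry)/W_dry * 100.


WA = (39.69 - 34.4) / 34.4 * 100 = 15.38%

15.38


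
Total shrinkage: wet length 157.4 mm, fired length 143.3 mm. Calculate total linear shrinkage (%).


TS = (157.4 - 143.3) / 157.4 * 100 = 8.96%

8.96


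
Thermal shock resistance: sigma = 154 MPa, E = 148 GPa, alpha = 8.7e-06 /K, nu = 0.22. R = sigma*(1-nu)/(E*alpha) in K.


R = 154*(1-0.22)/(148*1000*8.7e-06) = 93 K

93


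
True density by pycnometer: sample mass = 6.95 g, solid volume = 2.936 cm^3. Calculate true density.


TD = 6.95 / 2.936 = 2.367 g/cm^3

2.367


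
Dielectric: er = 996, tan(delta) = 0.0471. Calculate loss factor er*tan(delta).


Loss = 996 * 0.0471 = 46.912

46.912


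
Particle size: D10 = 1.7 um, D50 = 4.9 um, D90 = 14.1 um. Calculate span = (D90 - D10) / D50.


Span = (14.1 - 1.7) / 4.9 = 12.4 / 4.9 = 2.531

2.531


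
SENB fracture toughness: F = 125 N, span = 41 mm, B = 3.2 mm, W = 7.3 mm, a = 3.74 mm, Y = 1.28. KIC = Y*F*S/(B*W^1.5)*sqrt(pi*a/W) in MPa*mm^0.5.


KIC = 1.28*125*41/(3.2*7.3^1.5)*sqrt(pi*3.74/7.3) = 131.86

131.86


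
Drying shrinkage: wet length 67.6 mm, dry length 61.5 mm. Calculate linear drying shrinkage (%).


DS = (67.6 - 61.5) / 67.6 * 100 = 9.02%

9.02


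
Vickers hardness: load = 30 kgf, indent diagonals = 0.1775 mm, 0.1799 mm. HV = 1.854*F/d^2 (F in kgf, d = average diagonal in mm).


d_avg = (0.1775+0.1799)/2 = 0.1787 mm
HV = 1.854*30/0.1787^2 = 1742

1742


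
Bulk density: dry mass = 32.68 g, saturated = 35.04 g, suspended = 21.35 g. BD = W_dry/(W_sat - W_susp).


BD = 32.68 / (35.04 - 21.35) = 32.68 / 13.69 = 2.387 g/cm^3

2.387


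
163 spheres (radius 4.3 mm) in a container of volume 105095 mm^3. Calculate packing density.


V_sphere = 4/3*pi*4.3^3 = 333.0381 mm^3
Total V = 163*333.0381 = 54285.2103 mm^3
PD = 54285.2103 / 105095 = 0.517

0.517


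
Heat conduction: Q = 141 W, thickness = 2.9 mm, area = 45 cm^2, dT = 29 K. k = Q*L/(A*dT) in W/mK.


k = 141*2.9/1000/(45/10000*29) = 3.13 W/mK

3.13


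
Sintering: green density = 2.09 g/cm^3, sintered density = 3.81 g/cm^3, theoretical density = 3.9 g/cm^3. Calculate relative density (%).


Relative = 3.81 / 3.9 * 100 = 97.7%

97.7


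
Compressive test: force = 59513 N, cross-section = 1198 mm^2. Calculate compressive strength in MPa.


CS = 59513 / 1198 = 49.7 MPa

49.7


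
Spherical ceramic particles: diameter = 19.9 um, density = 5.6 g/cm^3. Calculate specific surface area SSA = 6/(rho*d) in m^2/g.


SSA = 6 / (5.6 * 19.9) = 0.054 m^2/g

0.054


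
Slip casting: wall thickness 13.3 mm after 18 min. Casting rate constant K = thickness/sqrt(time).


K = 13.3 / sqrt(18) = 13.3 / 4.2426 = 3.135 mm/min^0.5

3.135


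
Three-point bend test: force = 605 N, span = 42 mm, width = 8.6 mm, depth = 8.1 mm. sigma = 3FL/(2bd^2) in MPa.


sigma = 3*605*42/(2*8.6*8.1^2) = 67.6 MPa

67.6


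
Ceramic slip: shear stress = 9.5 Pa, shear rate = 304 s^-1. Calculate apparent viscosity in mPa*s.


eta = tau/gamma * 1000 = 9.5/304 * 1000 = 31.3 mPa*s

31.3


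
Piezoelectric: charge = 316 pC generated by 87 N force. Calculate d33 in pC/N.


d33 = 316 / 87 = 3.6 pC/N

3.6


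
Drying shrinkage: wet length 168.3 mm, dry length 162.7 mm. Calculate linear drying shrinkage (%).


DS = (168.3 - 162.7) / 168.3 * 100 = 3.33%

3.33


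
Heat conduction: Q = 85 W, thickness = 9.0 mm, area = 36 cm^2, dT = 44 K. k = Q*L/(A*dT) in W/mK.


k = 85*9.0/1000/(36/10000*44) = 4.83 W/mK

4.83


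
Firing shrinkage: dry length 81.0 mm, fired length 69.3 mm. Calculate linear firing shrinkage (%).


FS = (81.0 - 69.3) / 81.0 * 100 = 14.44%

14.44


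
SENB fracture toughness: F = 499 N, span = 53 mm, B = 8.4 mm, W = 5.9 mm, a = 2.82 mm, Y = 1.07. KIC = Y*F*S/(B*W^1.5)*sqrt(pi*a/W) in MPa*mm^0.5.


KIC = 1.07*499*53/(8.4*5.9^1.5)*sqrt(pi*2.82/5.9) = 288.06

288.06


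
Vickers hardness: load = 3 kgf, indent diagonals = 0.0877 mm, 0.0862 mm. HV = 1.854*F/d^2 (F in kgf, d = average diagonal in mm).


d_avg = (0.0877+0.0862)/2 = 0.08695 mm
HV = 1.854*3/0.08695^2 = 736

736


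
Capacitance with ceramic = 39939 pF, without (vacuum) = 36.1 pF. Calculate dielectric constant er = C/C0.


er = 39939 / 36.1 = 1106.34

1106.34


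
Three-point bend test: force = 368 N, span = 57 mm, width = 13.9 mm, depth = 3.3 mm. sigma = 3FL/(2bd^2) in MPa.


sigma = 3*368*57/(2*13.9*3.3^2) = 207.9 MPa

207.9


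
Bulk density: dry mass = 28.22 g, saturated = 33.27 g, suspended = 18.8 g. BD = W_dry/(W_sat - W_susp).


BD = 28.22 / (33.27 - 18.8) = 28.22 / 14.47 = 1.95 g/cm^3

1.95


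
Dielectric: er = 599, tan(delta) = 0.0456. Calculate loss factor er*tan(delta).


Loss = 599 * 0.0456 = 27.314

27.314


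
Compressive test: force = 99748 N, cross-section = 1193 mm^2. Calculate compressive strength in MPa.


CS = 99748 / 1193 = 83.6 MPa

83.6


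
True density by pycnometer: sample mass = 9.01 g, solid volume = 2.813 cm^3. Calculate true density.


TD = 9.01 / 2.813 = 3.203 g/cm^3

3.203


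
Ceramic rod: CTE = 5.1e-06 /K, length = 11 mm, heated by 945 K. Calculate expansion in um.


dL = 5.1e-06 * 11 * 945 * 1000 = 53.015 um

53.015


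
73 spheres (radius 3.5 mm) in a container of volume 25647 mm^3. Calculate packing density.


V_sphere = 4/3*pi*3.5^3 = 179.5944 mm^3
Total V = 73*179.5944 = 13110.3912 mm^3
PD = 13110.3912 / 25647 = 0.511

0.511


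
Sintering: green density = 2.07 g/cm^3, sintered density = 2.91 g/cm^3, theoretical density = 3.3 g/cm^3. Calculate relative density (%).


Relative = 2.91 / 3.3 * 100 = 88.2%

88.2


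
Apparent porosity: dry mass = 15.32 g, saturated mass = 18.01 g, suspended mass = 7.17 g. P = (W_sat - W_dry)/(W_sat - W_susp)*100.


P = (18.01 - 15.32) / (18.01 - 7.17) * 100 = 2.69 / 10.84 * 100 = 24.8%

24.8


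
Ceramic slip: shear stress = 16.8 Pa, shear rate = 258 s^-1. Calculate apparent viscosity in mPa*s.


eta = tau/gamma * 1000 = 16.8/258 * 1000 = 65.1 mPa*s

65.1


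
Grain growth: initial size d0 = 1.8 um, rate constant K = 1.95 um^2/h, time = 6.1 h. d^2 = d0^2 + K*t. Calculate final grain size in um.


d^2 = 1.8^2 + 1.95*6.1 = 15.135
d = sqrt(15.135) = 3.89 um

3.89


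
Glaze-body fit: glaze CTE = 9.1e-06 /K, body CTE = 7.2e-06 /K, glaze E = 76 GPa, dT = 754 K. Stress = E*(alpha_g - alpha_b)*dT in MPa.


Stress = 76*1000*(9.1e-06 - 7.2e-06)*754 = 108.9 MPa

108.9


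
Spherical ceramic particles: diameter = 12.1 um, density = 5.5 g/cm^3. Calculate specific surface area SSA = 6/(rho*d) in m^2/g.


SSA = 6 / (5.5 * 12.1) = 0.09 m^2/g

0.09


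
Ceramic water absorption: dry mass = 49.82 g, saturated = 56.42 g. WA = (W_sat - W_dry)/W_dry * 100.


WA = (56.42 - 49.82) / 49.82 * 100 = 13.25%

13.25


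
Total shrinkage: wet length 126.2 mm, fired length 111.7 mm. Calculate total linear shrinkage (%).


TS = (126.2 - 111.7) / 126.2 * 100 = 11.49%

11.49


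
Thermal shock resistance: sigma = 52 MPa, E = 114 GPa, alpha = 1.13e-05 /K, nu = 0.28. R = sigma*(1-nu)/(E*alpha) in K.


R = 52*(1-0.28)/(114*1000*1.13e-05) = 29 K

29


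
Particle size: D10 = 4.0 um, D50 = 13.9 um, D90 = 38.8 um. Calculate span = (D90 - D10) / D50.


Span = (38.8 - 4.0) / 13.9 = 34.8 / 13.9 = 2.504

2.504


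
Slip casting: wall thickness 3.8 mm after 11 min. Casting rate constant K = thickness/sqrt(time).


K = 3.8 / sqrt(11) = 3.8 / 3.3166 = 1.146 mm/min^0.5

1.146


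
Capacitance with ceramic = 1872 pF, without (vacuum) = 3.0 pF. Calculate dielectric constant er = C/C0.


er = 1872 / 3.0 = 624.0

624.0


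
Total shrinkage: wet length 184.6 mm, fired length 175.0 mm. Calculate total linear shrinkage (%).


TS = (184.6 - 175.0) / 184.6 * 100 = 5.2%

5.2


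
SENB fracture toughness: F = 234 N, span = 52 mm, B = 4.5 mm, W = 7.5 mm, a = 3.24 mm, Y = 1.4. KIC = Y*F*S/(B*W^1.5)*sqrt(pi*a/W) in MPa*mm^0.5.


KIC = 1.4*234*52/(4.5*7.5^1.5)*sqrt(pi*3.24/7.5) = 214.71

214.71


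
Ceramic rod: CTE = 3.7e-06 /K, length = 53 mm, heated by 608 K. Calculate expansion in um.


dL = 3.7e-06 * 53 * 608 * 1000 = 119.229 um

119.229


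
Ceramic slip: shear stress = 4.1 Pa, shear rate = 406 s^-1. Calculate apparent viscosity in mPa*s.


eta = tau/gamma * 1000 = 4.1/406 * 1000 = 10.1 mPa*s

10.1


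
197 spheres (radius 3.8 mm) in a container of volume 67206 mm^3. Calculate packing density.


V_sphere = 4/3*pi*3.8^3 = 229.8473 mm^3
Total V = 197*229.8473 = 45279.9181 mm^3
PD = 45279.9181 / 67206 = 0.674

0.674


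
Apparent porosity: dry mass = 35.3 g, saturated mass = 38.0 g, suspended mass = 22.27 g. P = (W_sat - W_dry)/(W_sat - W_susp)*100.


P = (38.0 - 35.3) / (38.0 - 22.27) * 100 = 2.7 / 15.73 * 100 = 17.2%

17.2


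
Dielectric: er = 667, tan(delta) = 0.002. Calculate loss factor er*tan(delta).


Loss = 667 * 0.002 = 1.334

1.334


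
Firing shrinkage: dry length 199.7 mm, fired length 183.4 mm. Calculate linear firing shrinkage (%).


FS = (199.7 - 183.4) / 199.7 * 100 = 8.16%

8.16


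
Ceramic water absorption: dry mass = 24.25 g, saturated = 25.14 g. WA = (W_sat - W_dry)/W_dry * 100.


WA = (25.14 - 24.25) / 24.25 * 100 = 3.67%

3.67


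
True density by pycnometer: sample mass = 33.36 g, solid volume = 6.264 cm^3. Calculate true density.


TD = 33.36 / 6.264 = 5.326 g/cm^3

5.326


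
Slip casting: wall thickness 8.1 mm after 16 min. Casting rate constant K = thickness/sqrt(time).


K = 8.1 / sqrt(16) = 8.1 / 4.0 = 2.025 mm/min^0.5

2.025


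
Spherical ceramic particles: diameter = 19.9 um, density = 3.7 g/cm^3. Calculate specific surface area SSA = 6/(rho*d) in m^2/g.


SSA = 6 / (3.7 * 19.9) = 0.081 m^2/g

0.081


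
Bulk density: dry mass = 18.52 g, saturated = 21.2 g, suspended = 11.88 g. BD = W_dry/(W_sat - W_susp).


BD = 18.52 / (21.2 - 11.88) = 18.52 / 9.32 = 1.987 g/cm^3

1.987


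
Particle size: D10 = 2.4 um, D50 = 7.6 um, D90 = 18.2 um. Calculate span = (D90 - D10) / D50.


Span = (18.2 - 2.4) / 7.6 = 15.8 / 7.6 = 2.079

2.079


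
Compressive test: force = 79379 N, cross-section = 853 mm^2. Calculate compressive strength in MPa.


CS = 79379 / 853 = 93.1 MPa

93.1


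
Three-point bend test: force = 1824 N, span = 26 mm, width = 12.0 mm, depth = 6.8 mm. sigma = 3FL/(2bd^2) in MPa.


sigma = 3*1824*26/(2*12.0*6.8^2) = 128.2 MPa

128.2


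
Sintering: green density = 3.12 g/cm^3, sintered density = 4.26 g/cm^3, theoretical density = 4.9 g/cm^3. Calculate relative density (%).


Relative = 4.26 / 4.9 * 100 = 86.9%

86.9


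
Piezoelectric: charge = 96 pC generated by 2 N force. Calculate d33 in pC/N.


d33 = 96 / 2 = 48.0 pC/N

48.0


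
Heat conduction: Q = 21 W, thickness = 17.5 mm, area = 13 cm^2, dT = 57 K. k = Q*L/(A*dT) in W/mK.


k = 21*17.5/1000/(13/10000*57) = 4.96 W/mK

4.96


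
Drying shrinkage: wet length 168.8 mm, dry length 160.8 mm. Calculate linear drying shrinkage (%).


DS = (168.8 - 160.8) / 168.8 * 100 = 4.74%

4.74


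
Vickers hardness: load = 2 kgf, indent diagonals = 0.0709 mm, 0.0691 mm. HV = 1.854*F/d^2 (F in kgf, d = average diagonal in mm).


d_avg = (0.0709+0.0691)/2 = 0.07 mm
HV = 1.854*2/0.07^2 = 757

757


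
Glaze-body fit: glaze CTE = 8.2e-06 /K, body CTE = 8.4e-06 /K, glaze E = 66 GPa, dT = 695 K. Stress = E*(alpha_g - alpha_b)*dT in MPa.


Stress = 66*1000*(8.2e-06 - 8.4e-06)*695 = -9.2 MPa

-9.2


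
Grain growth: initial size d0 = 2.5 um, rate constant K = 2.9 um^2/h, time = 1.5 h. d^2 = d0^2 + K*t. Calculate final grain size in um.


d^2 = 2.5^2 + 2.9*1.5 = 10.6
d = sqrt(10.6) = 3.26 um

3.26


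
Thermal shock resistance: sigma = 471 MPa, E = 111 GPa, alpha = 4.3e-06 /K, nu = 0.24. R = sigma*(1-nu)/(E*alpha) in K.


R = 471*(1-0.24)/(111*1000*4.3e-06) = 750 K

750


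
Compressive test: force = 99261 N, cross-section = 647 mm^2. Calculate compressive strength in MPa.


CS = 99261 / 647 = 153.4 MPa

153.4


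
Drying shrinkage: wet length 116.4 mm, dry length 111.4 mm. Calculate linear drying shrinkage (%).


DS = (116.4 - 111.4) / 116.4 * 100 = 4.3%

4.3


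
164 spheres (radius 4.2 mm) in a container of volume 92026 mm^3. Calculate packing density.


V_sphere = 4/3*pi*4.2^3 = 310.3391 mm^3
Total V = 164*310.3391 = 50895.6124 mm^3
PD = 50895.6124 / 92026 = 0.553

0.553


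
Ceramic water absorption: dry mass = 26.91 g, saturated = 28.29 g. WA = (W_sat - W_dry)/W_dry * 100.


WA = (28.29 - 26.91) / 26.91 * 100 = 5.13%

5.13


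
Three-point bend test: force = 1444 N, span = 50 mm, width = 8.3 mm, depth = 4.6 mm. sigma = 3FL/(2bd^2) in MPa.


sigma = 3*1444*50/(2*8.3*4.6^2) = 616.6 MPa

616.6


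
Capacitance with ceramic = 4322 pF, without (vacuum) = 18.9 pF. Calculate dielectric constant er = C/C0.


er = 4322 / 18.9 = 228.68

228.68


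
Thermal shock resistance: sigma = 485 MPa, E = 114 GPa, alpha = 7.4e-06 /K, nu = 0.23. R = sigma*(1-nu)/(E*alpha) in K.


R = 485*(1-0.23)/(114*1000*7.4e-06) = 443 K

443


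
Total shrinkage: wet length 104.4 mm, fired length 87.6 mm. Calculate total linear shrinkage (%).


TS = (104.4 - 87.6) / 104.4 * 100 = 16.09%

16.09


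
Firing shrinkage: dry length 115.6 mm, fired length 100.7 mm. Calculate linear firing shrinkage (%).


FS = (115.6 - 100.7) / 115.6 * 100 = 12.89%

12.89


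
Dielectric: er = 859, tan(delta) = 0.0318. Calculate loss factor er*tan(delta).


Loss = 859 * 0.0318 = 27.316

27.316


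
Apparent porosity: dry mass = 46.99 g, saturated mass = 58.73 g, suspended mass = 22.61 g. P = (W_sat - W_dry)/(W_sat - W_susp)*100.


P = (58.73 - 46.99) / (58.73 - 22.61) * 100 = 11.74 / 36.12 * 100 = 32.5%

32.5


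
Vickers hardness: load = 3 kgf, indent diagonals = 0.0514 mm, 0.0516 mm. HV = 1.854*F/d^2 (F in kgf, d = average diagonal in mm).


d_avg = (0.0514+0.0516)/2 = 0.0515 mm
HV = 1.854*3/0.0515^2 = 2097

2097


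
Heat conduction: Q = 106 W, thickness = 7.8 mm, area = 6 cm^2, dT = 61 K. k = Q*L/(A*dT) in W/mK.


k = 106*7.8/1000/(6/10000*61) = 22.59 W/mK

22.59


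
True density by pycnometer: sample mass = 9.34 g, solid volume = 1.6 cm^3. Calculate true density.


TD = 9.34 / 1.6 = 5.838 g/cm^3

5.838


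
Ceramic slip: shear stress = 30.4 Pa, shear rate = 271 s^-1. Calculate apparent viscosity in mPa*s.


eta = tau/gamma * 1000 = 30.4/271 * 1000 = 112.2 mPa*s

112.2


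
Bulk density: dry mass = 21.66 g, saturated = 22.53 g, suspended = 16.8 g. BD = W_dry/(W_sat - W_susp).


BD = 21.66 / (22.53 - 16.8) = 21.66 / 5.73 = 3.78 g/cm^3

3.78


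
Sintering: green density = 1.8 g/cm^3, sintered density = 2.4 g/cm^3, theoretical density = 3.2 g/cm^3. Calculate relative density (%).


Relative = 2.4 / 3.2 * 100 = 75.0%

75.0


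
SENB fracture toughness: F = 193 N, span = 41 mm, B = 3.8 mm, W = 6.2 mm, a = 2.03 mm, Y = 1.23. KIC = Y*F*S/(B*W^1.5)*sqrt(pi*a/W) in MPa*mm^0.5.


KIC = 1.23*193*41/(3.8*6.2^1.5)*sqrt(pi*2.03/6.2) = 168.27

168.27


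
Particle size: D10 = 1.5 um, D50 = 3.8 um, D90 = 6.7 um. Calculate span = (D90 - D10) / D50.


Span = (6.7 - 1.5) / 3.8 = 5.2 / 3.8 = 1.368

1.368


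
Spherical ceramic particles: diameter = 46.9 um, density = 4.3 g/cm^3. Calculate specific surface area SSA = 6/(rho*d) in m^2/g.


SSA = 6 / (4.3 * 46.9) = 0.03 m^2/g

0.03


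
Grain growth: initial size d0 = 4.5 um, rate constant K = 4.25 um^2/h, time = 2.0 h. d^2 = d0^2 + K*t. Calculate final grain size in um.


d^2 = 4.5^2 + 4.25*2.0 = 28.75
d = sqrt(28.75) = 5.36 um

5.36


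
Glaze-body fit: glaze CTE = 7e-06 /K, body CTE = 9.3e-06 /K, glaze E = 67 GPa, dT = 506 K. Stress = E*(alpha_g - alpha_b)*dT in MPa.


Stress = 67*1000*(7e-06 - 9.3e-06)*506 = -78.0 MPa

-78.0


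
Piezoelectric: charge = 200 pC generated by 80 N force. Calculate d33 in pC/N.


d33 = 200 / 80 = 2.5 pC/N

2.5


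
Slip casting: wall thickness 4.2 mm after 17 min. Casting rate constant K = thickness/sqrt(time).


K = 4.2 / sqrt(17) = 4.2 / 4.1231 = 1.019 mm/min^0.5

1.019


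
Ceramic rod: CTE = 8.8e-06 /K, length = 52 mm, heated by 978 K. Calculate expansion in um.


dL = 8.8e-06 * 52 * 978 * 1000 = 447.533 um

447.533


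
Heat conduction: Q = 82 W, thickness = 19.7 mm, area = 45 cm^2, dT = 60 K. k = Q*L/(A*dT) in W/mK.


k = 82*19.7/1000/(45/10000*60) = 5.98 W/mK

5.98


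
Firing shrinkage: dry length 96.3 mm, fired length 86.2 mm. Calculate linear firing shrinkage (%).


FS = (96.3 - 86.2) / 96.3 * 100 = 10.49%

10.49


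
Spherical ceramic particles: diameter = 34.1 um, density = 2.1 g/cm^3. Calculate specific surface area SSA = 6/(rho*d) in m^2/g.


SSA = 6 / (2.1 * 34.1) = 0.084 m^2/g

0.084


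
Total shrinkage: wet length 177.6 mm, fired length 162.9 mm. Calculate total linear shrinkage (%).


TS = (177.6 - 162.9) / 177.6 * 100 = 8.28%

8.28


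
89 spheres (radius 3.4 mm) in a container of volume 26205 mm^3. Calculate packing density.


V_sphere = 4/3*pi*3.4^3 = 164.6362 mm^3
Total V = 89*164.6362 = 14652.6218 mm^3
PD = 14652.6218 / 26205 = 0.559

0.559


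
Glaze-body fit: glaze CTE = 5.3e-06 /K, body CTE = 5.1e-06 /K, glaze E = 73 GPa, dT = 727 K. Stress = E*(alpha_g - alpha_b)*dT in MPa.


Stress = 73*1000*(5.3e-06 - 5.1e-06)*727 = 10.6 MPa

10.6


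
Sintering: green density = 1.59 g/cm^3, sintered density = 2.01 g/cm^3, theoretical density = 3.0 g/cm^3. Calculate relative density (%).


Relative = 2.01 / 3.0 * 100 = 67.0%

67.0


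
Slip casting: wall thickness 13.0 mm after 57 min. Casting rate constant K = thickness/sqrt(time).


K = 13.0 / sqrt(57) = 13.0 / 7.5498 = 1.722 mm/min^0.5

1.722


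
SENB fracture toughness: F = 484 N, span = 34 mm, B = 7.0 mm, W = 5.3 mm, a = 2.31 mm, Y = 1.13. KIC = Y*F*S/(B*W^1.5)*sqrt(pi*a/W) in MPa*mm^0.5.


KIC = 1.13*484*34/(7.0*5.3^1.5)*sqrt(pi*2.31/5.3) = 254.76

254.76


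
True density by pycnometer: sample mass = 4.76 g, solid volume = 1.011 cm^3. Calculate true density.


TD = 4.76 / 1.011 = 4.708 g/cm^3

4.708


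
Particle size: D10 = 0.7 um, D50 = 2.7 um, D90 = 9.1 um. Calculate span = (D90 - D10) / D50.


Span = (9.1 - 0.7) / 2.7 = 8.4 / 2.7 = 3.111

3.111


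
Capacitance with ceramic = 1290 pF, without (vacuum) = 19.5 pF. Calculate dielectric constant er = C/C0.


er = 1290 / 19.5 = 66.15

66.15


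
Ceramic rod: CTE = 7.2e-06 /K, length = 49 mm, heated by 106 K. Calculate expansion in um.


dL = 7.2e-06 * 49 * 106 * 1000 = 37.397 um

37.397


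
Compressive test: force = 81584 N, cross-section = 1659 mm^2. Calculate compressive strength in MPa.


CS = 81584 / 1659 = 49.2 MPa

49.2


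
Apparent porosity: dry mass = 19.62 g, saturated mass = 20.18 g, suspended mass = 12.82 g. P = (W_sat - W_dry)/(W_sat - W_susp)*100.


P = (20.18 - 19.62) / (20.18 - 12.82) * 100 = 0.56 / 7.36 * 100 = 7.6%

7.6


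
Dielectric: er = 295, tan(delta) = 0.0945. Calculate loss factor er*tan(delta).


Loss = 295 * 0.0945 = 27.878

27.878


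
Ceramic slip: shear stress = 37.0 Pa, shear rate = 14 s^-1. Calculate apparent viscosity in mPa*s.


eta = tau/gamma * 1000 = 37.0/14 * 1000 = 2642.9 mPa*s

2642.9


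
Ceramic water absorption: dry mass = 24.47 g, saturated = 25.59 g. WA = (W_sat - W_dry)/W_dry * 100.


WA = (25.59 - 24.47) / 24.47 * 100 = 4.58%

4.58


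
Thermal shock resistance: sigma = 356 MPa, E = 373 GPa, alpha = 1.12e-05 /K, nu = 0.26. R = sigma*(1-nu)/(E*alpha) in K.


R = 356*(1-0.26)/(373*1000*1.12e-05) = 63 K

63


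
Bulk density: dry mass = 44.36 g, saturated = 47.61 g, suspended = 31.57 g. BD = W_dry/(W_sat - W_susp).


BD = 44.36 / (47.61 - 31.57) = 44.36 / 16.04 = 2.766 g/cm^3

2.766


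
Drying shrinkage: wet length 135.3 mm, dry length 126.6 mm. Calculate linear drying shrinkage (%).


DS = (135.3 - 126.6) / 135.3 * 100 = 6.43%

6.43


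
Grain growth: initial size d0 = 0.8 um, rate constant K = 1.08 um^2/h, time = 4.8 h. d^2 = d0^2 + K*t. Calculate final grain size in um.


d^2 = 0.8^2 + 1.08*4.8 = 5.824
d = sqrt(5.824) = 2.41 um

2.41


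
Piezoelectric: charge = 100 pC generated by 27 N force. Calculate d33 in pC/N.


d33 = 100 / 27 = 3.7 pC/N

3.7


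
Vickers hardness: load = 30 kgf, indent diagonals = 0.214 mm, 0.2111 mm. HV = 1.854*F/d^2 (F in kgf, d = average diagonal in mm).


d_avg = (0.214+0.2111)/2 = 0.21255 mm
HV = 1.854*30/0.21255^2 = 1231

1231


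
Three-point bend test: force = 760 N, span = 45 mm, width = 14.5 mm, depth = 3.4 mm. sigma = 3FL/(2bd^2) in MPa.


sigma = 3*760*45/(2*14.5*3.4^2) = 306.0 MPa

306.0


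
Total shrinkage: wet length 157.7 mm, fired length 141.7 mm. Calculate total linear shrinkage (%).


TS = (157.7 - 141.7) / 157.7 * 100 = 10.15%

10.15


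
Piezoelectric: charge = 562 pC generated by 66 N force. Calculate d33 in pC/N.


d33 = 562 / 66 = 8.5 pC/N

8.5


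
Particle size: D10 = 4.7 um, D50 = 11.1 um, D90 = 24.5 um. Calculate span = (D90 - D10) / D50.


Span = (24.5 - 4.7) / 11.1 = 19.8 / 11.1 = 1.784

1.784


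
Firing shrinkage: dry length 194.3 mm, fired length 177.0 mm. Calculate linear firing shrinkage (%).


FS = (194.3 - 177.0) / 194.3 * 100 = 8.9%

8.9


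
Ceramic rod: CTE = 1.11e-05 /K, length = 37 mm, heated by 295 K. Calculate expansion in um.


dL = 1.11e-05 * 37 * 295 * 1000 = 121.157 um

121.157


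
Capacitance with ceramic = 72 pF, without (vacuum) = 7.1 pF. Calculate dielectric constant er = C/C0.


er = 72 / 7.1 = 10.14

10.14


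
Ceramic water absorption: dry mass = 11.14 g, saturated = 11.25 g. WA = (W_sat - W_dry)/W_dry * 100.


WA = (11.25 - 11.14) / 11.14 * 100 = 0.99%

0.99


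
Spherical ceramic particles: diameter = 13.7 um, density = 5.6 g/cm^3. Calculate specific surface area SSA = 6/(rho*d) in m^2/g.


SSA = 6 / (5.6 * 13.7) = 0.078 m^2/g

0.078


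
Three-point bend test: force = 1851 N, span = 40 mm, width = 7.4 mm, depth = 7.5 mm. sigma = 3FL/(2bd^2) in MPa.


sigma = 3*1851*40/(2*7.4*7.5^2) = 266.8 MPa

266.8


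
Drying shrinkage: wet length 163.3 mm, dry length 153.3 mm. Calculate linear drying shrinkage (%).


DS = (163.3 - 153.3) / 163.3 * 100 = 6.12%

6.12


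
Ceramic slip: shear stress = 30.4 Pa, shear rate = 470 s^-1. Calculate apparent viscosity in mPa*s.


eta = tau/gamma * 1000 = 30.4/470 * 1000 = 64.7 mPa*s

64.7


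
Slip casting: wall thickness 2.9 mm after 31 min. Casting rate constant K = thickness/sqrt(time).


K = 2.9 / sqrt(31) = 2.9 / 5.5678 = 0.521 mm/min^0.5

0.521


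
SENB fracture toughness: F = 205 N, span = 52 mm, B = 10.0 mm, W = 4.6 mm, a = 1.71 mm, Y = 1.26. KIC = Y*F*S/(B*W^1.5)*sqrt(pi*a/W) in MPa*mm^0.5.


KIC = 1.26*205*52/(10.0*4.6^1.5)*sqrt(pi*1.71/4.6) = 147.12

147.12


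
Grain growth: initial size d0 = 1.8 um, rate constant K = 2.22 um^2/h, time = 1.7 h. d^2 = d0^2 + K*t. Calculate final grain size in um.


d^2 = 1.8^2 + 2.22*1.7 = 7.014
d = sqrt(7.014) = 2.65 um

2.65


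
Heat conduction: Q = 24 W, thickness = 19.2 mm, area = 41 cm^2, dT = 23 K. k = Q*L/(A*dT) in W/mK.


k = 24*19.2/1000/(41/10000*23) = 4.89 W/mK

4.89


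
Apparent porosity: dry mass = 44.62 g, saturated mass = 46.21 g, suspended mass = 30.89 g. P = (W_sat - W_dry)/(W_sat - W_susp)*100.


P = (46.21 - 44.62) / (46.21 - 30.89) * 100 = 1.59 / 15.32 * 100 = 10.4%

10.4


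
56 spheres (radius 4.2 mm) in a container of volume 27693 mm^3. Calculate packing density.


V_sphere = 4/3*pi*4.2^3 = 310.3391 mm^3
Total V = 56*310.3391 = 17378.9896 mm^3
PD = 17378.9896 / 27693 = 0.628

0.628


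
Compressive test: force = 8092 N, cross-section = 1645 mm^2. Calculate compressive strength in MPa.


CS = 8092 / 1645 = 4.9 MPa

4.9


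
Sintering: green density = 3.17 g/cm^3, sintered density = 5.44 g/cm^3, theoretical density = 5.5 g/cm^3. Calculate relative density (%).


Relative = 5.44 / 5.5 * 100 = 98.9%

98.9


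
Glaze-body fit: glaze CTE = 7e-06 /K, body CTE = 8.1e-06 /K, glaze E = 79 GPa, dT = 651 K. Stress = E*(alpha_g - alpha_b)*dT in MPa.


Stress = 79*1000*(7e-06 - 8.1e-06)*651 = -56.6 MPa

-56.6


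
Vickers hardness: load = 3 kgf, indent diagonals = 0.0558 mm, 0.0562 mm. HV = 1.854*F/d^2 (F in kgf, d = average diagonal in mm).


d_avg = (0.0558+0.0562)/2 = 0.056 mm
HV = 1.854*3/0.056^2 = 1774

1774


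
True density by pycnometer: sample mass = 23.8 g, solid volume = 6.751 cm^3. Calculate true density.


TD = 23.8 / 6.751 = 3.525 g/cm^3

3.525


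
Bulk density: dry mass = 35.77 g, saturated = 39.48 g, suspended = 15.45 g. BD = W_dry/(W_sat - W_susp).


BD = 35.77 / (39.48 - 15.45) = 35.77 / 24.03 = 1.489 g/cm^3

1.489


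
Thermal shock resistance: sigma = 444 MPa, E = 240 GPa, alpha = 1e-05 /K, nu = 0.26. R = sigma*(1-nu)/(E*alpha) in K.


R = 444*(1-0.26)/(240*1000*1e-05) = 137 K

137


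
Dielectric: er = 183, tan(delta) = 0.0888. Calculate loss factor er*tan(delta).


Loss = 183 * 0.0888 = 16.25

16.25


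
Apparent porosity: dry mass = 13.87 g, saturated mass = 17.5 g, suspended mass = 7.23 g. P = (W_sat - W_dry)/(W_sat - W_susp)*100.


P = (17.5 - 13.87) / (17.5 - 7.23) * 100 = 3.63 / 10.27 * 100 = 35.3%

35.3


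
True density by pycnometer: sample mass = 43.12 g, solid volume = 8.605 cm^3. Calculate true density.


TD = 43.12 / 8.605 = 5.011 g/cm^3

5.011


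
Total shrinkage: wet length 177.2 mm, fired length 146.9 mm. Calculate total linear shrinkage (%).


TS = (177.2 - 146.9) / 177.2 * 100 = 17.1%

17.1


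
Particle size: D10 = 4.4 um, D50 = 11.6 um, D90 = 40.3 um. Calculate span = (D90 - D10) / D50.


Span = (40.3 - 4.4) / 11.6 = 35.9 / 11.6 = 3.095

3.095


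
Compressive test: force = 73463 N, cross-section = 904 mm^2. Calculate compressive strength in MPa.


CS = 73463 / 904 = 81.3 MPa

81.3


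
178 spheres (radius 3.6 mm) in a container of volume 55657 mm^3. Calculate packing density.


V_sphere = 4/3*pi*3.6^3 = 195.4322 mm^3
Total V = 178*195.4322 = 34786.9316 mm^3
PD = 34786.9316 / 55657 = 0.625

0.625


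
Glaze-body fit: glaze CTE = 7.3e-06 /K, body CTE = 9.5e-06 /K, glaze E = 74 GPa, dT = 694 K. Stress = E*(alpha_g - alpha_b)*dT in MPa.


Stress = 74*1000*(7.3e-06 - 9.5e-06)*694 = -113.0 MPa

-113.0


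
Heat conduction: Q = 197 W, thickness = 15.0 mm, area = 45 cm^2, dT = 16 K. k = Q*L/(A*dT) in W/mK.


k = 197*15.0/1000/(45/10000*16) = 41.04 W/mK

41.04


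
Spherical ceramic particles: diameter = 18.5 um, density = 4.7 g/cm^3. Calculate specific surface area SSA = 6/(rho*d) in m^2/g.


SSA = 6 / (4.7 * 18.5) = 0.069 m^2/g

0.069


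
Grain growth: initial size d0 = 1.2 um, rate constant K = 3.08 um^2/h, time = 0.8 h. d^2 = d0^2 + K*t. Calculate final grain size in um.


d^2 = 1.2^2 + 3.08*0.8 = 3.904
d = sqrt(3.904) = 1.98 um

1.98


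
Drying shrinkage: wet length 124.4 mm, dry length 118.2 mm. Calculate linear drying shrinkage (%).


DS = (124.4 - 118.2) / 124.4 * 100 = 4.98%

4.98


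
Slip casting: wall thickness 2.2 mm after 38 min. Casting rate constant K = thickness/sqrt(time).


K = 2.2 / sqrt(38) = 2.2 / 6.1644 = 0.357 mm/min^0.5

0.357


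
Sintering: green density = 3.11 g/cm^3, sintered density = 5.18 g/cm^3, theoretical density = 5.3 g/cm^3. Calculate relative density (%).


Relative = 5.18 / 5.3 * 100 = 97.7%

97.7


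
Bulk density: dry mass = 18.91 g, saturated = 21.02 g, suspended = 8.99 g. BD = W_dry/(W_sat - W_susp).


BD = 18.91 / (21.02 - 8.99) = 18.91 / 12.03 = 1.572 g/cm^3

1.572


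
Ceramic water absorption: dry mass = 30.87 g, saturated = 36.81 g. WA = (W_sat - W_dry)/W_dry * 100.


WA = (36.81 - 30.87) / 30.87 * 100 = 19.24%

19.24


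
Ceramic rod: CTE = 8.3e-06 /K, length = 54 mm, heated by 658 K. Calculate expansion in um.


dL = 8.3e-06 * 54 * 658 * 1000 = 294.916 um

294.916


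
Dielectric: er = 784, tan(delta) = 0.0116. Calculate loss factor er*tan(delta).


Loss = 784 * 0.0116 = 9.094

9.094


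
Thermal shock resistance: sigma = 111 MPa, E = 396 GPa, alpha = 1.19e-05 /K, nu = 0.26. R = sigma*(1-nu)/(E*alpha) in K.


R = 111*(1-0.26)/(396*1000*1.19e-05) = 17 K

17


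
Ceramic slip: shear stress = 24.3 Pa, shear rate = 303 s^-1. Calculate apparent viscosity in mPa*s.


eta = tau/gamma * 1000 = 24.3/303 * 1000 = 80.2 mPa*s

80.2


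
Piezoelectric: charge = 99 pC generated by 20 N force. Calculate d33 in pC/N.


d33 = 99 / 20 = 5.0 pC/N

5.0


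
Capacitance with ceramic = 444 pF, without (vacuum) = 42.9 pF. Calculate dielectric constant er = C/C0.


er = 444 / 42.9 = 10.35

10.35


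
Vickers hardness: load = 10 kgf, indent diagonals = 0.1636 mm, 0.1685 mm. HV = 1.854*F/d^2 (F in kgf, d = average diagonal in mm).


d_avg = (0.1636+0.1685)/2 = 0.16605 mm
HV = 1.854*10/0.16605^2 = 672

672


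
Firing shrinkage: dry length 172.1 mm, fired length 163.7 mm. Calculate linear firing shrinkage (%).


FS = (172.1 - 163.7) / 172.1 * 100 = 4.88%

4.88


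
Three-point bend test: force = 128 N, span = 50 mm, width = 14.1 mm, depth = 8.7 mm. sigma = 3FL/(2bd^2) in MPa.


sigma = 3*128*50/(2*14.1*8.7^2) = 9.0 MPa

9.0


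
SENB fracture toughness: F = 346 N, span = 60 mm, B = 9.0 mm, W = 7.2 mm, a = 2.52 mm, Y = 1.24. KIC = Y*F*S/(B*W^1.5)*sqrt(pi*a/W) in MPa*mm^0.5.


KIC = 1.24*346*60/(9.0*7.2^1.5)*sqrt(pi*2.52/7.2) = 155.24

155.24


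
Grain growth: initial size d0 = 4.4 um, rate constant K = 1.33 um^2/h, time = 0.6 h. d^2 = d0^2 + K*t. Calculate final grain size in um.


d^2 = 4.4^2 + 1.33*0.6 = 20.158
d = sqrt(20.158) = 4.49 um

4.49


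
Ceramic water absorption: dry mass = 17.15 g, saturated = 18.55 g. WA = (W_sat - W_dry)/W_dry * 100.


WA = (18.55 - 17.15) / 17.15 * 100 = 8.16%

8.16


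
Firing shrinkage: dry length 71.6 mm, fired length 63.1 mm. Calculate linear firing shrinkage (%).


FS = (71.6 - 63.1) / 71.6 * 100 = 11.87%

11.87


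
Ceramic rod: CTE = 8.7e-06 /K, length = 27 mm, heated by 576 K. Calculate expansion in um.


dL = 8.7e-06 * 27 * 576 * 1000 = 135.302 um

135.302


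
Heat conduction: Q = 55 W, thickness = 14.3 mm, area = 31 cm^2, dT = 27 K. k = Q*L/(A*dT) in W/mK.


k = 55*14.3/1000/(31/10000*27) = 9.4 W/mK

9.4


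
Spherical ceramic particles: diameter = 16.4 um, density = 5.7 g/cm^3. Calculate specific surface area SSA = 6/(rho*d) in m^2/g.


SSA = 6 / (5.7 * 16.4) = 0.064 m^2/g

0.064


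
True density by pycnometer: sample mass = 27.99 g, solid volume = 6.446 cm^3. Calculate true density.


TD = 27.99 / 6.446 = 4.342 g/cm^3

4.342


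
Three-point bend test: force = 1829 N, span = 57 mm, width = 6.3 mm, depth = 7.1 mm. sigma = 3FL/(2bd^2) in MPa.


sigma = 3*1829*57/(2*6.3*7.1^2) = 492.4 MPa

492.4


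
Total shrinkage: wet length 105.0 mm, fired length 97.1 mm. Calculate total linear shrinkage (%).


TS = (105.0 - 97.1) / 105.0 * 100 = 7.52%

7.52


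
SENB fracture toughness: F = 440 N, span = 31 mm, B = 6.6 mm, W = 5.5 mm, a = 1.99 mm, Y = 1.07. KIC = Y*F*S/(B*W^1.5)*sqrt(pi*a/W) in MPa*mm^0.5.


KIC = 1.07*440*31/(6.6*5.5^1.5)*sqrt(pi*1.99/5.5) = 182.78

182.78


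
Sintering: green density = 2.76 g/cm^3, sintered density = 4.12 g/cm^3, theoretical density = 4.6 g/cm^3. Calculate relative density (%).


Relative = 4.12 / 4.6 * 100 = 89.6%

89.6


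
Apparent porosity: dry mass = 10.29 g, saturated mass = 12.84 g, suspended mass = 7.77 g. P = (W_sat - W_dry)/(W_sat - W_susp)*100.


P = (12.84 - 10.29) / (12.84 - 7.77) * 100 = 2.55 / 5.07 * 100 = 50.3%

50.3


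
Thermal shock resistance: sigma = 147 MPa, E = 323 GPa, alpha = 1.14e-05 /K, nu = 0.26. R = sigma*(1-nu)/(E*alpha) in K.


R = 147*(1-0.26)/(323*1000*1.14e-05) = 30 K

30


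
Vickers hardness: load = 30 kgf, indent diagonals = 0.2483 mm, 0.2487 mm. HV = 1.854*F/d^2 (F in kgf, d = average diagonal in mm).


d_avg = (0.2483+0.2487)/2 = 0.2485 mm
HV = 1.854*30/0.2485^2 = 901

901


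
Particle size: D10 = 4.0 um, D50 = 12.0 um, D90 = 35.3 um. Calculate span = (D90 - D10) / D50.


Span = (35.3 - 4.0) / 12.0 = 31.3 / 12.0 = 2.608

2.608


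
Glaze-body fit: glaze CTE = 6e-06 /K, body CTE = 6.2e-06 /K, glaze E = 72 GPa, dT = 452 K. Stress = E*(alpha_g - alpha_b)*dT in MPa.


Stress = 72*1000*(6e-06 - 6.2e-06)*452 = -6.5 MPa

-6.5


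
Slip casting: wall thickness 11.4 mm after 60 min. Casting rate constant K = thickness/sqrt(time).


K = 11.4 / sqrt(60) = 11.4 / 7.746 = 1.472 mm/min^0.5

1.472


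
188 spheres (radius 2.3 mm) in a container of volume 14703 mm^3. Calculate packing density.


V_sphere = 4/3*pi*2.3^3 = 50.965 mm^3
Total V = 188*50.965 = 9581.42 mm^3
PD = 9581.42 / 14703 = 0.652

0.652
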